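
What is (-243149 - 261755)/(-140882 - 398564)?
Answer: 252452/269723 ≈ 0.93597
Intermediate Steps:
(-243149 - 261755)/(-140882 - 398564) = -504904/(-539446) = -504904*(-1/539446) = 252452/269723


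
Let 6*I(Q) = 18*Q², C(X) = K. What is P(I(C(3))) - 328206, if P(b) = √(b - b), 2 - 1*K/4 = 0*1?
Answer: -328206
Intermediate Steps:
K = 8 (K = 8 - 0 = 8 - 4*0 = 8 + 0 = 8)
C(X) = 8
I(Q) = 3*Q² (I(Q) = (18*Q²)/6 = 3*Q²)
P(b) = 0 (P(b) = √0 = 0)
P(I(C(3))) - 328206 = 0 - 328206 = -328206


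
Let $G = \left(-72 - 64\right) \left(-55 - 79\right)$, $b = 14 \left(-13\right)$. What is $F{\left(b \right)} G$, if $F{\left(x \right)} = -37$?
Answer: $-674288$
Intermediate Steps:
$b = -182$
$G = 18224$ ($G = \left(-136\right) \left(-134\right) = 18224$)
$F{\left(b \right)} G = \left(-37\right) 18224 = -674288$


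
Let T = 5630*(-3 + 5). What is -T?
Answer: -11260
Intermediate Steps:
T = 11260 (T = 5630*2 = 11260)
-T = -1*11260 = -11260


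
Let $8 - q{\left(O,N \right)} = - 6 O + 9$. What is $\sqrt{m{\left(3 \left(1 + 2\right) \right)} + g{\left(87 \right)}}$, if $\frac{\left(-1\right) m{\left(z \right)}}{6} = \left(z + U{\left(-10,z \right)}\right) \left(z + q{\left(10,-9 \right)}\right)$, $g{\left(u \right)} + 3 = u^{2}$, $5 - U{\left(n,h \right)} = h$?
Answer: $3 \sqrt{614} \approx 74.337$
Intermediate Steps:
$U{\left(n,h \right)} = 5 - h$
$q{\left(O,N \right)} = -1 + 6 O$ ($q{\left(O,N \right)} = 8 - \left(- 6 O + 9\right) = 8 - \left(9 - 6 O\right) = 8 + \left(-9 + 6 O\right) = -1 + 6 O$)
$g{\left(u \right)} = -3 + u^{2}$
$m{\left(z \right)} = -1770 - 30 z$ ($m{\left(z \right)} = - 6 \left(z - \left(-5 + z\right)\right) \left(z + \left(-1 + 6 \cdot 10\right)\right) = - 6 \cdot 5 \left(z + \left(-1 + 60\right)\right) = - 6 \cdot 5 \left(z + 59\right) = - 6 \cdot 5 \left(59 + z\right) = - 6 \left(295 + 5 z\right) = -1770 - 30 z$)
$\sqrt{m{\left(3 \left(1 + 2\right) \right)} + g{\left(87 \right)}} = \sqrt{\left(-1770 - 30 \cdot 3 \left(1 + 2\right)\right) - \left(3 - 87^{2}\right)} = \sqrt{\left(-1770 - 30 \cdot 3 \cdot 3\right) + \left(-3 + 7569\right)} = \sqrt{\left(-1770 - 270\right) + 7566} = \sqrt{-2040 + 7566} = \sqrt{5526} = 3 \sqrt{614}$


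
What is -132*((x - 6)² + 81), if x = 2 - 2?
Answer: -15444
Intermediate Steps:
x = 0
-132*((x - 6)² + 81) = -132*((0 - 6)² + 81) = -132*((-6)² + 81) = -132*(36 + 81) = -132*117 = -15444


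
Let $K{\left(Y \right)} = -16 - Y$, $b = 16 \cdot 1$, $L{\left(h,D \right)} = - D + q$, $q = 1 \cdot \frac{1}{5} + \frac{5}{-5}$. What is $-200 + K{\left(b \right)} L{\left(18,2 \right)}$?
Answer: $- \frac{552}{5} \approx -110.4$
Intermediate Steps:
$q = - \frac{4}{5}$ ($q = 1 \cdot \frac{1}{5} + 5 \left(- \frac{1}{5}\right) = \frac{1}{5} - 1 = - \frac{4}{5} \approx -0.8$)
$L{\left(h,D \right)} = - \frac{4}{5} - D$ ($L{\left(h,D \right)} = - D - \frac{4}{5} = - \frac{4}{5} - D$)
$b = 16$
$-200 + K{\left(b \right)} L{\left(18,2 \right)} = -200 + \left(-16 - 16\right) \left(- \frac{4}{5} - 2\right) = -200 - - \frac{448}{5} = -200 + \frac{448}{5} = - \frac{552}{5}$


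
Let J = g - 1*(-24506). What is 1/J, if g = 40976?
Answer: 1/65482 ≈ 1.5271e-5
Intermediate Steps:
J = 65482 (J = 40976 - 1*(-24506) = 40976 + 24506 = 65482)
1/J = 1/65482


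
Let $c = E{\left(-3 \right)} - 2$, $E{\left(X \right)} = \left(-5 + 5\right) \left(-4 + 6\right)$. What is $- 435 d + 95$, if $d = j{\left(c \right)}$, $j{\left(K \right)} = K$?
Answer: $965$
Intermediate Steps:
$E{\left(X \right)} = 0$ ($E{\left(X \right)} = 0 \cdot 2 = 0$)
$c = -2$ ($c = 0 - 2 = -2$)
$d = -2$
$- 435 d + 95 = \left(-435\right) \left(-2\right) + 95 = 870 + 95 = 965$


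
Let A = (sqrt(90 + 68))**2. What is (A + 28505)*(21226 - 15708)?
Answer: 158162434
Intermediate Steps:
A = 158 (A = (sqrt(158))**2 = 158)
(A + 28505)*(21226 - 15708) = (158 + 28505)*(21226 - 15708) = 28663*5518 = 158162434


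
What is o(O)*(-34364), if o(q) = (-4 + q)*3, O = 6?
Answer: -206184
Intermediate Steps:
o(q) = -12 + 3*q
o(O)*(-34364) = (-12 + 3*6)*(-34364) = (-12 + 18)*(-34364) = 6*(-34364) = -206184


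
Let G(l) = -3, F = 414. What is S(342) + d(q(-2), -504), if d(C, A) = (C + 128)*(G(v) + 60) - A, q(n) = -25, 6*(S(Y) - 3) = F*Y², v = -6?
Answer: 8076894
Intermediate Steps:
S(Y) = 3 + 69*Y² (S(Y) = 3 + (414*Y²)/6 = 3 + 69*Y²)
d(C, A) = 7296 - A + 57*C (d(C, A) = (C + 128)*(-3 + 60) - A = (128 + C)*57 - A = (7296 + 57*C) - A = 7296 - A + 57*C)
S(342) + d(q(-2), -504) = (3 + 69*342²) + (7296 - 1*(-504) + 57*(-25)) = (3 + 69*116964) + (7296 + 504 - 1425) = (3 + 8070516) + 6375 = 8070519 + 6375 = 8076894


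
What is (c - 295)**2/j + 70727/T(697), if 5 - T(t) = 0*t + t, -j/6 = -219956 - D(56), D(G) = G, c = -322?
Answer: -23275323889/228372456 ≈ -101.92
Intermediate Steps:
j = 1320072 (j = -6*(-219956 - 1*56) = -6*(-219956 - 56) = -6*(-220012) = 1320072)
T(t) = 5 - t (T(t) = 5 - (0*t + t) = 5 - (0 + t) = 5 - t)
(c - 295)**2/j + 70727/T(697) = (-322 - 295)**2/1320072 + 70727/(5 - 1*697) = (-617)**2*(1/1320072) + 70727/(5 - 697) = 380689*(1/1320072) + 70727/(-692) = 380689/1320072 + 70727*(-1/692) = 380689/1320072 - 70727/692 = -23275323889/228372456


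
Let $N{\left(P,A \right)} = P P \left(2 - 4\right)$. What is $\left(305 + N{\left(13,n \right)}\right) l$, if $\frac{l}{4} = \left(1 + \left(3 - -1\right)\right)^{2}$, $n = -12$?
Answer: $-3300$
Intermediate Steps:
$N{\left(P,A \right)} = - 2 P^{2}$ ($N{\left(P,A \right)} = P^{2} \left(-2\right) = - 2 P^{2}$)
$l = 100$ ($l = 4 \left(1 + \left(3 - -1\right)\right)^{2} = 4 \left(1 + \left(3 + 1\right)\right)^{2} = 4 \left(1 + 4\right)^{2} = 4 \cdot 5^{2} = 4 \cdot 25 = 100$)
$\left(305 + N{\left(13,n \right)}\right) l = \left(305 - 2 \cdot 13^{2}\right) 100 = \left(305 - 338\right) 100 = \left(-33\right) 100 = -3300$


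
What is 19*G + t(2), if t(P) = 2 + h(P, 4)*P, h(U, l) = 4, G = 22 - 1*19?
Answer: 67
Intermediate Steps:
G = 3 (G = 22 - 19 = 3)
t(P) = 2 + 4*P
19*G + t(2) = 19*3 + (2 + 4*2) = 57 + (2 + 8) = 57 + 10 = 67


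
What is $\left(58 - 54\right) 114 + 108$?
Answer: $564$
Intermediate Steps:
$\left(58 - 54\right) 114 + 108 = 4 \cdot 114 + 108 = 456 + 108 = 564$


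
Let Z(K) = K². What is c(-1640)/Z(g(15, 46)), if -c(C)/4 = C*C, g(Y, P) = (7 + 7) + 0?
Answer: -2689600/49 ≈ -54890.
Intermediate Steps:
g(Y, P) = 14 (g(Y, P) = 14 + 0 = 14)
c(C) = -4*C² (c(C) = -4*C*C = -4*C²)
c(-1640)/Z(g(15, 46)) = (-4*(-1640)²)/(14²) = -4*2689600/196 = -10758400*1/196 = -2689600/49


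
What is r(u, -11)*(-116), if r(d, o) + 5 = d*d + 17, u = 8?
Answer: -8816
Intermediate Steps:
r(d, o) = 12 + d**2 (r(d, o) = -5 + (d*d + 17) = -5 + (d**2 + 17) = -5 + (17 + d**2) = 12 + d**2)
r(u, -11)*(-116) = (12 + 8**2)*(-116) = (12 + 64)*(-116) = 76*(-116) = -8816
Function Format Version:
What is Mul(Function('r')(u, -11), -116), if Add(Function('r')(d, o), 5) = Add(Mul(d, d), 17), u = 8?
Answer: -8816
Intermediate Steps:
Function('r')(d, o) = Add(12, Pow(d, 2)) (Function('r')(d, o) = Add(-5, Add(Mul(d, d), 17)) = Add(-5, Add(Pow(d, 2), 17)) = Add(-5, Add(17, Pow(d, 2))) = Add(12, Pow(d, 2)))
Mul(Function('r')(u, -11), -116) = Mul(Add(12, Pow(8, 2)), -116) = Mul(Add(12, 64), -116) = Mul(76, -116) = -8816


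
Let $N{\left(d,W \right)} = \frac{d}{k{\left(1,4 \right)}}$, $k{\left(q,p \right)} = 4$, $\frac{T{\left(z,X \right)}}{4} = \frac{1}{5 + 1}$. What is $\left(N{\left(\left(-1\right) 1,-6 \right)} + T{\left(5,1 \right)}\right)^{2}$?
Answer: $\frac{25}{144} \approx 0.17361$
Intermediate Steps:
$T{\left(z,X \right)} = \frac{2}{3}$ ($T{\left(z,X \right)} = \frac{4}{5 + 1} = \frac{4}{6} = 4 \cdot \frac{1}{6} = \frac{2}{3}$)
$N{\left(d,W \right)} = \frac{d}{4}$
$\left(N{\left(\left(-1\right) 1,-6 \right)} + T{\left(5,1 \right)}\right)^{2} = \left(\frac{\left(-1\right) 1}{4} + \frac{2}{3}\right)^{2} = \left(\frac{1}{4} \left(-1\right) + \frac{2}{3}\right)^{2} = \left(- \frac{1}{4} + \frac{2}{3}\right)^{2} = \left(\frac{5}{12}\right)^{2} = \frac{25}{144}$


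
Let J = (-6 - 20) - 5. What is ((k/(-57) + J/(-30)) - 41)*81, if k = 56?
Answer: -630207/190 ≈ -3316.9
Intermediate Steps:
J = -31 (J = -26 - 5 = -31)
((k/(-57) + J/(-30)) - 41)*81 = ((56/(-57) - 31/(-30)) - 41)*81 = ((56*(-1/57) - 31*(-1/30)) - 41)*81 = ((-56/57 + 31/30) - 41)*81 = (29/570 - 41)*81 = -23341/570*81 = -630207/190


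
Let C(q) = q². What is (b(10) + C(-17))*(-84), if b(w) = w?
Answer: -25116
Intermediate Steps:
(b(10) + C(-17))*(-84) = (10 + (-17)²)*(-84) = (10 + 289)*(-84) = 299*(-84) = -25116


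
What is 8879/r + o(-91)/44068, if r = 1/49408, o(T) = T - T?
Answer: 438693632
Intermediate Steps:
o(T) = 0
r = 1/49408 ≈ 2.0240e-5
8879/r + o(-91)/44068 = 8879/(1/49408) + 0/44068 = 8879*49408 + 0*(1/44068) = 438693632 + 0 = 438693632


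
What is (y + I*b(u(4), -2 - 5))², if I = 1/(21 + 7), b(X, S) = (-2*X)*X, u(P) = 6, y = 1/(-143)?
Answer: 6661561/1002001 ≈ 6.6483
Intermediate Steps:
y = -1/143 ≈ -0.0069930
b(X, S) = -2*X²
I = 1/28 ≈ 0.035714
(y + I*b(u(4), -2 - 5))² = (-1/143 + (-2*6²)/28)² = (-1/143 + (-2*36)/28)² = (-1/143 + (1/28)*(-72))² = (-1/143 - 18/7)² = (-2581/1001)² = 6661561/1002001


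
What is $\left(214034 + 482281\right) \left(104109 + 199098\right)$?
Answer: $211127582205$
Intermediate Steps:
$\left(214034 + 482281\right) \left(104109 + 199098\right) = 696315 \cdot 303207 = 211127582205$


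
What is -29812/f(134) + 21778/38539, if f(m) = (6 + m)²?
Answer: -180518967/188841100 ≈ -0.95593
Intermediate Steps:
-29812/f(134) + 21778/38539 = -29812/(6 + 134)² + 21778/38539 = -29812/(140²) + 21778*(1/38539) = -29812/19600 + 21778/38539 = -29812*1/19600 + 21778/38539 = -7453/4900 + 21778/38539 = -180518967/188841100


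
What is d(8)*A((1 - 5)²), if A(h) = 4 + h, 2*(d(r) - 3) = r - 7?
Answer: 70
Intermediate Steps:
d(r) = -½ + r/2 (d(r) = 3 + (r - 7)/2 = 3 + (-7 + r)/2 = 3 + (-7/2 + r/2) = -½ + r/2)
d(8)*A((1 - 5)²) = (-½ + (½)*8)*(4 + (1 - 5)²) = (-½ + 4)*(4 + (-4)²) = 7*(4 + 16)/2 = (7/2)*20 = 70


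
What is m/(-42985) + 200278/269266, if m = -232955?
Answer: 7133581086/1157439901 ≈ 6.1632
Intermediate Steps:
m/(-42985) + 200278/269266 = -232955/(-42985) + 200278/269266 = -232955*(-1/42985) + 200278*(1/269266) = 46591/8597 + 100139/134633 = 7133581086/1157439901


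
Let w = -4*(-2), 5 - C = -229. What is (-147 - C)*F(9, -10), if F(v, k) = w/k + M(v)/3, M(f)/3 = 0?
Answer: 1524/5 ≈ 304.80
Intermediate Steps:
C = 234 (C = 5 - 1*(-229) = 5 + 229 = 234)
M(f) = 0 (M(f) = 3*0 = 0)
w = 8
F(v, k) = 8/k (F(v, k) = 8/k + 0/3 = 8/k + 0*(⅓) = 8/k + 0 = 8/k)
(-147 - C)*F(9, -10) = (-147 - 1*234)*(8/(-10)) = (-147 - 234)*(8*(-⅒)) = -381*(-⅘) = 1524/5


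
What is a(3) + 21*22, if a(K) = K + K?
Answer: 468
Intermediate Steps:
a(K) = 2*K
a(3) + 21*22 = 2*3 + 21*22 = 6 + 462 = 468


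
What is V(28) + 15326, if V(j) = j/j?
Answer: 15327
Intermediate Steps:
V(j) = 1
V(28) + 15326 = 1 + 15326 = 15327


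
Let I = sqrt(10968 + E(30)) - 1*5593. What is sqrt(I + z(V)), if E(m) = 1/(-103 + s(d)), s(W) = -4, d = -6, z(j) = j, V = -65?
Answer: sqrt(-64778442 + 535*sqrt(5022901))/107 ≈ 74.52*I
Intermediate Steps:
E(m) = -1/107 (E(m) = 1/(-103 - 4) = 1/(-107) = -1/107)
I = -5593 + 5*sqrt(5022901)/107 (I = sqrt(10968 - 1/107) - 1*5593 = sqrt(1173575/107) - 5593 = 5*sqrt(5022901)/107 - 5593 = -5593 + 5*sqrt(5022901)/107 ≈ -5488.3)
sqrt(I + z(V)) = sqrt((-5593 + 5*sqrt(5022901)/107) - 65) = sqrt(-5658 + 5*sqrt(5022901)/107)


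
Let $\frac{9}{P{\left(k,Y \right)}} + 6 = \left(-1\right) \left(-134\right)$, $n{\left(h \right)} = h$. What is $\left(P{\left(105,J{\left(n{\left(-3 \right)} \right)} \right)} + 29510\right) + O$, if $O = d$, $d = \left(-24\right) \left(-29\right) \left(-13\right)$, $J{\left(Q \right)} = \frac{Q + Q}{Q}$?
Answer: $\frac{2619145}{128} \approx 20462.0$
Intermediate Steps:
$J{\left(Q \right)} = 2$ ($J{\left(Q \right)} = \frac{2 Q}{Q} = 2$)
$d = -9048$ ($d = 696 \left(-13\right) = -9048$)
$P{\left(k,Y \right)} = \frac{9}{128}$ ($P{\left(k,Y \right)} = \frac{9}{-6 - -134} = \frac{9}{-6 + 134} = \frac{9}{128}$)
$O = -9048$
$\left(P{\left(105,J{\left(n{\left(-3 \right)} \right)} \right)} + 29510\right) + O = \left(\frac{9}{128} + 29510\right) - 9048 = \frac{3777289}{128} - 9048 = \frac{2619145}{128}$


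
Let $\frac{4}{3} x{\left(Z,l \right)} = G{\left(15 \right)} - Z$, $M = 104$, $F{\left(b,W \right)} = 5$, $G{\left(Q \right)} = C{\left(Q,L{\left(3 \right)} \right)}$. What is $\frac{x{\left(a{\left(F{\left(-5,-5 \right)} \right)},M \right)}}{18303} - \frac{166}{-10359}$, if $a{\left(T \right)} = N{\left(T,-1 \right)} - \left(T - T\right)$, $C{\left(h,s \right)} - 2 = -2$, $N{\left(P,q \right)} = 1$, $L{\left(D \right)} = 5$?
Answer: $\frac{4040705}{252801036} \approx 0.015984$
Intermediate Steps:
$C{\left(h,s \right)} = 0$ ($C{\left(h,s \right)} = 2 - 2 = 0$)
$G{\left(Q \right)} = 0$
$a{\left(T \right)} = 1$ ($a{\left(T \right)} = 1 - \left(T - T\right) = 1 - 0 = 1 + 0 = 1$)
$x{\left(Z,l \right)} = - \frac{3 Z}{4}$ ($x{\left(Z,l \right)} = \frac{3 \left(0 - Z\right)}{4} = \frac{3 \left(- Z\right)}{4} = - \frac{3 Z}{4}$)
$\frac{x{\left(a{\left(F{\left(-5,-5 \right)} \right)},M \right)}}{18303} - \frac{166}{-10359} = \frac{\left(- \frac{3}{4}\right) 1}{18303} - \frac{166}{-10359} = \left(- \frac{3}{4}\right) \frac{1}{18303} - - \frac{166}{10359} = - \frac{1}{24404} + \frac{166}{10359} = \frac{4040705}{252801036}$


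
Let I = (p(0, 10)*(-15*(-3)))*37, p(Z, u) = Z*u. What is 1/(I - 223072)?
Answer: -1/223072 ≈ -4.4829e-6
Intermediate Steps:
I = 0 (I = ((0*10)*(-15*(-3)))*37 = (0*45)*37 = 0*37 = 0)
1/(I - 223072) = 1/(0 - 223072) = 1/(-223072) = -1/223072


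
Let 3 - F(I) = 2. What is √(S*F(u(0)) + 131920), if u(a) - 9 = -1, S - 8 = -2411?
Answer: √129517 ≈ 359.88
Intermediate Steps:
S = -2403 (S = 8 - 2411 = -2403)
u(a) = 8 (u(a) = 9 - 1 = 8)
F(I) = 1 (F(I) = 3 - 1*2 = 3 - 2 = 1)
√(S*F(u(0)) + 131920) = √(-2403*1 + 131920) = √(-2403 + 131920) = √129517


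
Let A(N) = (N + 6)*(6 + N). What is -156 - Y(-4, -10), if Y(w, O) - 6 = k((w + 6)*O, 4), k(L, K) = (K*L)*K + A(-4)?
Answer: 154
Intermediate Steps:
A(N) = (6 + N)² (A(N) = (6 + N)*(6 + N) = (6 + N)²)
k(L, K) = 4 + L*K² (k(L, K) = (K*L)*K + (6 - 4)² = L*K² + 2² = L*K² + 4 = 4 + L*K²)
Y(w, O) = 10 + 16*O*(6 + w) (Y(w, O) = 6 + (4 + ((w + 6)*O)*4²) = 6 + (4 + ((6 + w)*O)*16) = 6 + (4 + (O*(6 + w))*16) = 6 + (4 + 16*O*(6 + w)) = 10 + 16*O*(6 + w))
-156 - Y(-4, -10) = -156 - (10 + 16*(-10)*(6 - 4)) = -156 - (10 + 16*(-10)*2) = -156 - (10 - 320) = -156 - 1*(-310) = -156 + 310 = 154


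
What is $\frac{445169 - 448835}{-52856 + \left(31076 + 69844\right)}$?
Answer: $- \frac{1833}{24032} \approx -0.076273$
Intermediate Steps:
$\frac{445169 - 448835}{-52856 + \left(31076 + 69844\right)} = - \frac{3666}{-52856 + 100920} = - \frac{3666}{48064} = \left(-3666\right) \frac{1}{48064} = - \frac{1833}{24032}$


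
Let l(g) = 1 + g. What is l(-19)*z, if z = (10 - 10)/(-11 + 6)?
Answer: 0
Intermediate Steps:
z = 0 (z = 0/(-5) = 0*(-⅕) = 0)
l(-19)*z = (1 - 19)*0 = -18*0 = 0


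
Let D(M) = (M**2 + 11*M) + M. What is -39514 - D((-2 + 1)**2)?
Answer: -39527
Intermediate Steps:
D(M) = M**2 + 12*M
-39514 - D((-2 + 1)**2) = -39514 - (-2 + 1)**2*(12 + (-2 + 1)**2) = -39514 - (-1)**2*(12 + (-1)**2) = -39514 - (12 + 1) = -39514 - 13 = -39527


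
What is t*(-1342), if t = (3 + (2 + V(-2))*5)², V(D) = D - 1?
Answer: -5368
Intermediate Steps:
V(D) = -1 + D
t = 4 (t = (3 + (2 + (-1 - 2))*5)² = (3 + (2 - 3)*5)² = (3 - 1*5)² = (3 - 5)² = (-2)² = 4)
t*(-1342) = 4*(-1342) = -5368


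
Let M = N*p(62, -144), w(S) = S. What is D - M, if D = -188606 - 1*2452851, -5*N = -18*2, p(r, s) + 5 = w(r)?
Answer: -13209337/5 ≈ -2.6419e+6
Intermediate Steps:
p(r, s) = -5 + r
N = 36/5 (N = -(-18)*2/5 = -⅕*(-36) = 36/5 ≈ 7.2000)
D = -2641457 (D = -188606 - 2452851 = -2641457)
M = 2052/5 (M = 36*(-5 + 62)/5 = (36/5)*57 = 2052/5 ≈ 410.40)
D - M = -2641457 - 1*2052/5 = -2641457 - 2052/5 = -13209337/5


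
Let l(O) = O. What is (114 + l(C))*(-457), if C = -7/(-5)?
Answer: -263689/5 ≈ -52738.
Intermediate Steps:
C = 7/5 (C = -7*(-⅕) = 7/5 ≈ 1.4000)
(114 + l(C))*(-457) = (114 + 7/5)*(-457) = (577/5)*(-457) = -263689/5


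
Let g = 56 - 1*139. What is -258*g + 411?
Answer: 21825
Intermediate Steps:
g = -83 (g = 56 - 139 = -83)
-258*g + 411 = -258*(-83) + 411 = 21414 + 411 = 21825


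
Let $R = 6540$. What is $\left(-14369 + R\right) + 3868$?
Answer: $-3961$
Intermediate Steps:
$\left(-14369 + R\right) + 3868 = \left(-14369 + 6540\right) + 3868 = -7829 + 3868 = -3961$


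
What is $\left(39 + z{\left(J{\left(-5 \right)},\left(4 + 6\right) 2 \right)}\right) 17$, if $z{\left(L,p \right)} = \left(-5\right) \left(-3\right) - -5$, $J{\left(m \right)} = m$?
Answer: $1003$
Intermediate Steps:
$z{\left(L,p \right)} = 20$ ($z{\left(L,p \right)} = 15 + 5 = 20$)
$\left(39 + z{\left(J{\left(-5 \right)},\left(4 + 6\right) 2 \right)}\right) 17 = \left(39 + 20\right) 17 = 59 \cdot 17 = 1003$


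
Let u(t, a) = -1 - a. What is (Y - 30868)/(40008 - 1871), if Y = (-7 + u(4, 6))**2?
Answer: -30672/38137 ≈ -0.80426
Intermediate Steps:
Y = 196 (Y = (-7 + (-1 - 1*6))**2 = (-7 + (-1 - 6))**2 = (-7 - 7)**2 = (-14)**2 = 196)
(Y - 30868)/(40008 - 1871) = (196 - 30868)/(40008 - 1871) = -30672/38137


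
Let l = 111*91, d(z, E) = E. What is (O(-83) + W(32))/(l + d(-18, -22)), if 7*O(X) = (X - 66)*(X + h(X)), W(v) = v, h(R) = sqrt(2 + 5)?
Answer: 12591/70553 - 149*sqrt(7)/70553 ≈ 0.17287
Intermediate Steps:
h(R) = sqrt(7)
O(X) = (-66 + X)*(X + sqrt(7))/7 (O(X) = ((X - 66)*(X + sqrt(7)))/7 = ((-66 + X)*(X + sqrt(7)))/7 = (-66 + X)*(X + sqrt(7))/7)
l = 10101
(O(-83) + W(32))/(l + d(-18, -22)) = ((-66/7*(-83) - 66*sqrt(7)/7 + (1/7)*(-83)**2 + (1/7)*(-83)*sqrt(7)) + 32)/(10101 - 22) = ((5478/7 - 66*sqrt(7)/7 + (1/7)*6889 - 83*sqrt(7)/7) + 32)/10079 = ((5478/7 - 66*sqrt(7)/7 + 6889/7 - 83*sqrt(7)/7) + 32)*(1/10079) = ((12367/7 - 149*sqrt(7)/7) + 32)*(1/10079) = (12591/7 - 149*sqrt(7)/7)*(1/10079) = 12591/70553 - 149*sqrt(7)/70553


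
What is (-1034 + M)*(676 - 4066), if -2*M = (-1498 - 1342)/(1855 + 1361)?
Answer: 469504265/134 ≈ 3.5038e+6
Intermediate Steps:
M = 355/804 (M = -(-1498 - 1342)/(2*(1855 + 1361)) = -(-1420)/3216 = -½*(-355/402) = 355/804 ≈ 0.44154)
(-1034 + M)*(676 - 4066) = (-1034 + 355/804)*(676 - 4066) = -830981/804*(-3390) = 469504265/134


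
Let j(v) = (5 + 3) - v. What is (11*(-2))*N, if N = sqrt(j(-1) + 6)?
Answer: -22*sqrt(15) ≈ -85.206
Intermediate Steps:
j(v) = 8 - v
N = sqrt(15) (N = sqrt((8 - 1*(-1)) + 6) = sqrt((8 + 1) + 6) = sqrt(9 + 6) = sqrt(15) ≈ 3.8730)
(11*(-2))*N = (11*(-2))*sqrt(15) = -22*sqrt(15)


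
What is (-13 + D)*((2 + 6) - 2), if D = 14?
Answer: 6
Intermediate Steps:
(-13 + D)*((2 + 6) - 2) = (-13 + 14)*((2 + 6) - 2) = 1*(8 - 2) = 1*6 = 6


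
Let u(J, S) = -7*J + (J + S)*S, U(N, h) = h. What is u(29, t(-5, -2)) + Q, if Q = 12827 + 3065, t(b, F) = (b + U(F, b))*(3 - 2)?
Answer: 15499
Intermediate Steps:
t(b, F) = 2*b (t(b, F) = (b + b)*(3 - 2) = (2*b)*1 = 2*b)
Q = 15892
u(J, S) = -7*J + S*(J + S)
u(29, t(-5, -2)) + Q = ((2*(-5))² - 7*29 + 29*(2*(-5))) + 15892 = ((-10)² - 203 + 29*(-10)) + 15892 = (100 - 203 - 290) + 15892 = -393 + 15892 = 15499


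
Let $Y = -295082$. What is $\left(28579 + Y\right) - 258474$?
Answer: $-524977$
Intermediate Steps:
$\left(28579 + Y\right) - 258474 = \left(28579 - 295082\right) - 258474 = -266503 - 258474 = -524977$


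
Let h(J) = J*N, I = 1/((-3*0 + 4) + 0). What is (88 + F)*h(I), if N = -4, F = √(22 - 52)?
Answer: -88 - I*√30 ≈ -88.0 - 5.4772*I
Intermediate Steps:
F = I*√30 (F = √(-30) = I*√30 ≈ 5.4772*I)
I = ¼ (I = 1/((0 + 4) + 0) = 1/(4 + 0) = 1/4 = ¼ ≈ 0.25000)
h(J) = -4*J (h(J) = J*(-4) = -4*J)
(88 + F)*h(I) = (88 + I*√30)*(-4*¼) = (88 + I*√30)*(-1) = -88 - I*√30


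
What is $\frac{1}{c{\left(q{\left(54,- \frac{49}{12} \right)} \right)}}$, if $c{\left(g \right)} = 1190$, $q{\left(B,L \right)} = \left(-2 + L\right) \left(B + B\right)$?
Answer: $\frac{1}{1190} \approx 0.00084034$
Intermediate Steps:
$q{\left(B,L \right)} = 2 B \left(-2 + L\right)$ ($q{\left(B,L \right)} = \left(-2 + L\right) 2 B = 2 B \left(-2 + L\right)$)
$\frac{1}{c{\left(q{\left(54,- \frac{49}{12} \right)} \right)}} = \frac{1}{1190}$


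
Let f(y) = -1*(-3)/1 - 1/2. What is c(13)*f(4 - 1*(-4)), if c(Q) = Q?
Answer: 65/2 ≈ 32.500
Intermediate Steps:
f(y) = 5/2 (f(y) = 3*1 - 1*1/2 = 3 - 1/2 = 5/2)
c(13)*f(4 - 1*(-4)) = 13*(5/2) = 65/2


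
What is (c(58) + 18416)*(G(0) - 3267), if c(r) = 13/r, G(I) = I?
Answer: -3489616647/58 ≈ -6.0166e+7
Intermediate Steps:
(c(58) + 18416)*(G(0) - 3267) = (13/58 + 18416)*(0 - 3267) = (13*(1/58) + 18416)*(-3267) = (13/58 + 18416)*(-3267) = (1068141/58)*(-3267) = -3489616647/58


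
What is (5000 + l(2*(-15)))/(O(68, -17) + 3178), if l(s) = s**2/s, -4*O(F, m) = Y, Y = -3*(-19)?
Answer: 3976/2531 ≈ 1.5709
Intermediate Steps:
Y = 57
O(F, m) = -57/4 (O(F, m) = -1/4*57 = -57/4)
l(s) = s
(5000 + l(2*(-15)))/(O(68, -17) + 3178) = (5000 + 2*(-15))/(-57/4 + 3178) = (5000 - 30)/(12655/4) = 4970*(4/12655) = 3976/2531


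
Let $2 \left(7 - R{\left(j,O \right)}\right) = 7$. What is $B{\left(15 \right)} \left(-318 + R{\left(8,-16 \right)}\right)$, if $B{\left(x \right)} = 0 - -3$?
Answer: $- \frac{1887}{2} \approx -943.5$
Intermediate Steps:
$R{\left(j,O \right)} = \frac{7}{2}$ ($R{\left(j,O \right)} = 7 - \frac{7}{2} = \frac{7}{2}$)
$B{\left(x \right)} = 3$ ($B{\left(x \right)} = 0 + 3 = 3$)
$B{\left(15 \right)} \left(-318 + R{\left(8,-16 \right)}\right) = 3 \left(-318 + \frac{7}{2}\right) = 3 \left(- \frac{629}{2}\right) = - \frac{1887}{2}$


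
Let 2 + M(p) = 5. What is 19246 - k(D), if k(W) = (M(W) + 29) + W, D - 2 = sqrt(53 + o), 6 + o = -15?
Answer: 19212 - 4*sqrt(2) ≈ 19206.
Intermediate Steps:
o = -21 (o = -6 - 15 = -21)
D = 2 + 4*sqrt(2) (D = 2 + sqrt(53 - 21) = 2 + sqrt(32) = 2 + 4*sqrt(2) ≈ 7.6569)
M(p) = 3 (M(p) = -2 + 5 = 3)
k(W) = 32 + W (k(W) = (3 + 29) + W = 32 + W)
19246 - k(D) = 19246 - (32 + (2 + 4*sqrt(2))) = 19246 - (34 + 4*sqrt(2)) = 19246 + (-34 - 4*sqrt(2)) = 19212 - 4*sqrt(2)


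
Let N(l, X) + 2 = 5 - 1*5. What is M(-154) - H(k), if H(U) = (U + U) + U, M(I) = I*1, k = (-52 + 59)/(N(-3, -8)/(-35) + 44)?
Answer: -79401/514 ≈ -154.48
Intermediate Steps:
N(l, X) = -2 (N(l, X) = -2 + (5 - 1*5) = -2 + (5 - 5) = -2 + 0 = -2)
k = 245/1542 (k = (-52 + 59)/(-2/(-35) + 44) = 7/(-2*(-1/35) + 44) = 7/(2/35 + 44) = 7/(1542/35) = 7*(35/1542) = 245/1542 ≈ 0.15888)
M(I) = I
H(U) = 3*U (H(U) = 2*U + U = 3*U)
M(-154) - H(k) = -154 - 3*245/1542 = -154 - 1*245/514 = -154 - 245/514 = -79401/514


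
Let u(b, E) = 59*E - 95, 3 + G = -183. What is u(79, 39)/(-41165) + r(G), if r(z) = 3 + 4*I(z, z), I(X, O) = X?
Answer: -30505471/41165 ≈ -741.05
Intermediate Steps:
G = -186 (G = -3 - 183 = -186)
r(z) = 3 + 4*z
u(b, E) = -95 + 59*E
u(79, 39)/(-41165) + r(G) = (-95 + 59*39)/(-41165) + (3 + 4*(-186)) = (-95 + 2301)*(-1/41165) + (3 - 744) = 2206*(-1/41165) - 741 = -2206/41165 - 741 = -30505471/41165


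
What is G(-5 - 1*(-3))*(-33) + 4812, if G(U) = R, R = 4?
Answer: 4680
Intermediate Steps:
G(U) = 4
G(-5 - 1*(-3))*(-33) + 4812 = 4*(-33) + 4812 = -132 + 4812 = 4680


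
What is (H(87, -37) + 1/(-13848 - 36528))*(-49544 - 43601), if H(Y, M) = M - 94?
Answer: 614687793265/50376 ≈ 1.2202e+7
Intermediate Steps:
H(Y, M) = -94 + M
(H(87, -37) + 1/(-13848 - 36528))*(-49544 - 43601) = ((-94 - 37) + 1/(-13848 - 36528))*(-49544 - 43601) = (-131 + 1/(-50376))*(-93145) = (-131 - 1/50376)*(-93145) = -6599257/50376*(-93145) = 614687793265/50376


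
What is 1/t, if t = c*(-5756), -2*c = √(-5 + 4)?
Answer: -I/2878 ≈ -0.00034746*I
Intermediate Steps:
c = -I/2 (c = -√(-5 + 4)/2 = -I/2 ≈ -0.5*I)
t = 2878*I (t = -I/2*(-5756) = 2878*I ≈ 2878.0*I)
1/t = 1/(2878*I) = -I/2878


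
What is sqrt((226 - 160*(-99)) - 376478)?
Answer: 2*I*sqrt(90103) ≈ 600.34*I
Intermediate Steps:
sqrt((226 - 160*(-99)) - 376478) = sqrt((226 + 15840) - 376478) = sqrt(16066 - 376478) = sqrt(-360412) = 2*I*sqrt(90103)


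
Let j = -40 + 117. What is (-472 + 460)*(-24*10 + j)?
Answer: 1956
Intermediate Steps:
j = 77
(-472 + 460)*(-24*10 + j) = (-472 + 460)*(-24*10 + 77) = -12*(-240 + 77) = -12*(-163) = 1956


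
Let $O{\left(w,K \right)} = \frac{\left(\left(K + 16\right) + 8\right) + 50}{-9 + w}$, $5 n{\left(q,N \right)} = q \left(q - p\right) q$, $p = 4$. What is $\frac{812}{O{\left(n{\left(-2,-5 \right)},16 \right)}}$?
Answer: $- \frac{9338}{75} \approx -124.51$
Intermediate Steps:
$n{\left(q,N \right)} = \frac{q^{2} \left(-4 + q\right)}{5}$ ($n{\left(q,N \right)} = \frac{q \left(q - 4\right) q}{5} = \frac{q \left(-4 + q\right) q}{5} = \frac{q^{2} \left(-4 + q\right)}{5}$)
$O{\left(w,K \right)} = \frac{74 + K}{-9 + w}$ ($O{\left(w,K \right)} = \frac{\left(\left(16 + K\right) + 8\right) + 50}{-9 + w} = \frac{\left(24 + K\right) + 50}{-9 + w} = \frac{74 + K}{-9 + w}$)
$\frac{812}{O{\left(n{\left(-2,-5 \right)},16 \right)}} = \frac{812}{\frac{1}{-9 + \frac{\left(-2\right)^{2} \left(-4 - 2\right)}{5}} \left(74 + 16\right)} = \frac{812}{\frac{1}{-9 + \frac{1}{5} \cdot 4 \left(-6\right)} 90} = \frac{812}{\frac{1}{-9 - \frac{24}{5}} \cdot 90} = \frac{812}{\frac{1}{- \frac{69}{5}} \cdot 90} = \frac{812}{\left(- \frac{5}{69}\right) 90} = \frac{812}{- \frac{150}{23}} = 812 \left(- \frac{23}{150}\right) = - \frac{9338}{75}$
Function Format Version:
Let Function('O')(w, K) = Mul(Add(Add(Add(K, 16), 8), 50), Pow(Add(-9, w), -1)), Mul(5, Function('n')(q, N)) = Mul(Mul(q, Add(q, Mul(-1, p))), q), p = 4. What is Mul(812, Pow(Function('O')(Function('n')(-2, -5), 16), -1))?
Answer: Rational(-9338, 75) ≈ -124.51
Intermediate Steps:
Function('n')(q, N) = Mul(Rational(1, 5), Pow(q, 2), Add(-4, q)) (Function('n')(q, N) = Mul(Rational(1, 5), Mul(Mul(q, Add(q, Mul(-1, 4))), q)) = Mul(Rational(1, 5), Mul(Mul(q, Add(q, -4)), q)) = Mul(Rational(1, 5), Mul(Mul(q, Add(-4, q)), q)) = Mul(Rational(1, 5), Mul(Pow(q, 2), Add(-4, q))) = Mul(Rational(1, 5), Pow(q, 2), Add(-4, q)))
Function('O')(w, K) = Mul(Pow(Add(-9, w), -1), Add(74, K)) (Function('O')(w, K) = Mul(Add(Add(Add(16, K), 8), 50), Pow(Add(-9, w), -1)) = Mul(Add(Add(24, K), 50), Pow(Add(-9, w), -1)) = Mul(Add(74, K), Pow(Add(-9, w), -1)) = Mul(Pow(Add(-9, w), -1), Add(74, K)))
Mul(812, Pow(Function('O')(Function('n')(-2, -5), 16), -1)) = Mul(812, Pow(Mul(Pow(Add(-9, Mul(Rational(1, 5), Pow(-2, 2), Add(-4, -2))), -1), Add(74, 16)), -1)) = Mul(812, Pow(Mul(Pow(Add(-9, Mul(Rational(1, 5), 4, -6)), -1), 90), -1)) = Mul(812, Pow(Mul(Pow(Add(-9, Rational(-24, 5)), -1), 90), -1)) = Mul(812, Pow(Mul(Pow(Rational(-69, 5), -1), 90), -1)) = Mul(812, Pow(Mul(Rational(-5, 69), 90), -1)) = Mul(812, Pow(Rational(-150, 23), -1)) = Mul(812, Rational(-23, 150)) = Rational(-9338, 75)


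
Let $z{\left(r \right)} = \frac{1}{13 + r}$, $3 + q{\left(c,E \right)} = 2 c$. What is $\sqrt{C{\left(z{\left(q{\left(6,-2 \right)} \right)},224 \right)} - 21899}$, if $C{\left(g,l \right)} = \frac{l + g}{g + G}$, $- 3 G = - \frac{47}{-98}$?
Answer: $\frac{i \sqrt{3266061410}}{370} \approx 154.46 i$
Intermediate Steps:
$G = - \frac{47}{294}$ ($G = - \frac{\left(-47\right) \frac{1}{-98}}{3} = - \frac{\left(-47\right) \left(- \frac{1}{98}\right)}{3} = \left(- \frac{1}{3}\right) \frac{47}{98} = - \frac{47}{294} \approx -0.15986$)
$q{\left(c,E \right)} = -3 + 2 c$
$C{\left(g,l \right)} = \frac{g + l}{- \frac{47}{294} + g}$ ($C{\left(g,l \right)} = \frac{l + g}{g - \frac{47}{294}} = \frac{g + l}{- \frac{47}{294} + g}$)
$\sqrt{C{\left(z{\left(q{\left(6,-2 \right)} \right)},224 \right)} - 21899} = \sqrt{\frac{294 \left(\frac{1}{13 + \left(-3 + 2 \cdot 6\right)} + 224\right)}{-47 + \frac{294}{13 + \left(-3 + 2 \cdot 6\right)}} - 21899} = \sqrt{\frac{294 \left(\frac{1}{13 + \left(-3 + 12\right)} + 224\right)}{-47 + \frac{294}{13 + \left(-3 + 12\right)}} - 21899} = \sqrt{\frac{294 \left(\frac{1}{13 + 9} + 224\right)}{-47 + \frac{294}{13 + 9}} - 21899} = \sqrt{\frac{294 \left(\frac{1}{22} + 224\right)}{-47 + \frac{294}{22}} - 21899} = \sqrt{\frac{294 \left(\frac{1}{22} + 224\right)}{-47 + 294 \cdot \frac{1}{22}} - 21899} = \sqrt{294 \frac{1}{-47 + \frac{147}{11}} \cdot \frac{4929}{22} - 21899} = \sqrt{294 \frac{1}{- \frac{370}{11}} \cdot \frac{4929}{22} - 21899} = \sqrt{294 \left(- \frac{11}{370}\right) \frac{4929}{22} - 21899} = \sqrt{- \frac{724563}{370} - 21899} = \sqrt{- \frac{8827193}{370}} = \frac{i \sqrt{3266061410}}{370}$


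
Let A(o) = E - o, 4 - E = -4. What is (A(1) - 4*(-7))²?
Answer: 1225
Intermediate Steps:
E = 8 (E = 4 - 1*(-4) = 4 + 4 = 8)
A(o) = 8 - o
(A(1) - 4*(-7))² = ((8 - 1*1) - 4*(-7))² = ((8 - 1) + 28)² = (7 + 28)² = 35² = 1225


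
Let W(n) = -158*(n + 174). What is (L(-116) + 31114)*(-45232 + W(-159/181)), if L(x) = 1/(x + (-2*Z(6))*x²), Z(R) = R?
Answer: -4718061486618113/2089102 ≈ -2.2584e+9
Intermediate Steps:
W(n) = -27492 - 158*n (W(n) = -158*(174 + n) = -27492 - 158*n)
L(x) = 1/(x - 12*x²) (L(x) = 1/(x + (-2*6)*x²) = 1/(x - 12*x²))
(L(-116) + 31114)*(-45232 + W(-159/181)) = (-1/(-116*(-1 + 12*(-116))) + 31114)*(-45232 + (-27492 - (-25122)/181)) = (-1*(-1/116)/(-1 - 1392) + 31114)*(-45232 + (-27492 - (-25122)/181)) = (-1*(-1/116)/(-1393) + 31114)*(-45232 + (-27492 - 158*(-159/181))) = (-1*(-1/116)*(-1/1393) + 31114)*(-45232 + (-27492 + 25122/181)) = (-1/161588 + 31114)*(-45232 - 4950930/181) = (5027649031/161588)*(-13137922/181) = -4718061486618113/2089102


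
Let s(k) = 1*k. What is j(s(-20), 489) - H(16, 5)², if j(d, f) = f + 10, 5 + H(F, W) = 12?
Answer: 450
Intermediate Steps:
s(k) = k
H(F, W) = 7 (H(F, W) = -5 + 12 = 7)
j(d, f) = 10 + f
j(s(-20), 489) - H(16, 5)² = (10 + 489) - 1*7² = 499 - 1*49 = 499 - 49 = 450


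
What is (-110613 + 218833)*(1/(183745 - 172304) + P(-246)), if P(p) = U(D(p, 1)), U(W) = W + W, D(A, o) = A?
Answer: -609167241620/11441 ≈ -5.3244e+7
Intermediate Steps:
U(W) = 2*W
P(p) = 2*p
(-110613 + 218833)*(1/(183745 - 172304) + P(-246)) = (-110613 + 218833)*(1/(183745 - 172304) + 2*(-246)) = 108220*(1/11441 - 492) = 108220*(-5628971/11441) = -609167241620/11441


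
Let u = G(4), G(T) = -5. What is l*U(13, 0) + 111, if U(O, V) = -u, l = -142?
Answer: -599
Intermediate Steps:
u = -5
U(O, V) = 5 (U(O, V) = -1*(-5) = 5)
l*U(13, 0) + 111 = -142*5 + 111 = -710 + 111 = -599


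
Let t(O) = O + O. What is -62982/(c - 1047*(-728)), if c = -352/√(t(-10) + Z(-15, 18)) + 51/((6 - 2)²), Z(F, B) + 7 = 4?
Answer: -282659851249632/3420799024421551 + 5675433984*I*√23/3420799024421551 ≈ -0.08263 + 7.9567e-6*I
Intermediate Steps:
Z(F, B) = -3 (Z(F, B) = -7 + 4 = -3)
t(O) = 2*O
c = 51/16 + 352*I*√23/23 (c = -352/√(2*(-10) - 3) + 51/((6 - 2)²) = -352/√(-20 - 3) + 51/(4²) = -352*(-I*√23/23) + 51/16 = -352*(-I*√23/23) + 51*(1/16) = -(-352)*I*√23/23 + 51/16 = 352*I*√23/23 + 51/16 = 51/16 + 352*I*√23/23 ≈ 3.1875 + 73.397*I)
-62982/(c - 1047*(-728)) = -62982/((51/16 + 352*I*√23/23) - 1047*(-728)) = -62982/((51/16 + 352*I*√23/23) + 762216) = -62982/(12195507/16 + 352*I*√23/23)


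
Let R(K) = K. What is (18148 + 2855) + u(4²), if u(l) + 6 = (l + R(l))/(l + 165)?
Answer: 3800489/181 ≈ 20997.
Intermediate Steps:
u(l) = -6 + 2*l/(165 + l) (u(l) = -6 + (l + l)/(l + 165) = -6 + (2*l)/(165 + l) = -6 + 2*l/(165 + l))
(18148 + 2855) + u(4²) = (18148 + 2855) + 2*(-495 - 2*4²)/(165 + 4²) = 21003 + 2*(-495 - 2*16)/(165 + 16) = 21003 + 2*(-495 - 32)/181 = 21003 + 2*(1/181)*(-527) = 21003 - 1054/181 = 3800489/181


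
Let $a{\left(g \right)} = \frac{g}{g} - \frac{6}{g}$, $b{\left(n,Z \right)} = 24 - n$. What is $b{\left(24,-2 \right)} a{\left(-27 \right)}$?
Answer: $0$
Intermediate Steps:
$a{\left(g \right)} = 1 - \frac{6}{g}$
$b{\left(24,-2 \right)} a{\left(-27 \right)} = \left(24 - 24\right) \frac{-6 - 27}{-27} = \left(24 - 24\right) \left(\left(- \frac{1}{27}\right) \left(-33\right)\right) = 0 \cdot \frac{11}{9} = 0$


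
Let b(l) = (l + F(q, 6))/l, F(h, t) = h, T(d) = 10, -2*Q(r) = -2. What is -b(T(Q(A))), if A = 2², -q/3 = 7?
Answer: 11/10 ≈ 1.1000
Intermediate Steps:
q = -21 (q = -3*7 = -21)
A = 4
Q(r) = 1 (Q(r) = -½*(-2) = 1)
b(l) = (-21 + l)/l (b(l) = (l - 21)/l = (-21 + l)/l)
-b(T(Q(A))) = -(-21 + 10)/10 = -(-11)/10 = -1*(-11/10) = 11/10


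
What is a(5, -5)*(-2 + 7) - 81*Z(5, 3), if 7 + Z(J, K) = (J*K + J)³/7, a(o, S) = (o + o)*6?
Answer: -641931/7 ≈ -91704.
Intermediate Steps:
a(o, S) = 12*o (a(o, S) = (2*o)*6 = 12*o)
Z(J, K) = -7 + (J + J*K)³/7 (Z(J, K) = -7 + (J*K + J)³/7 = -7 + (J + J*K)³*(⅐) = -7 + (J + J*K)³/7)
a(5, -5)*(-2 + 7) - 81*Z(5, 3) = (12*5)*(-2 + 7) - 81*(-7 + (⅐)*5³*(1 + 3)³) = 60*5 - 81*(-7 + (⅐)*125*4³) = 300 - 81*(-7 + (⅐)*125*64) = 300 - 81*(-7 + 8000/7) = 300 - 81*7951/7 = 300 - 644031/7 = -641931/7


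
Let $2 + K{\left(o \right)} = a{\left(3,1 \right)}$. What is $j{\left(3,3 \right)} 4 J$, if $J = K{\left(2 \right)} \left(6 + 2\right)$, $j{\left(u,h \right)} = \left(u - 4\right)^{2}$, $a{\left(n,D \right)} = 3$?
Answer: $32$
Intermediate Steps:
$K{\left(o \right)} = 1$ ($K{\left(o \right)} = -2 + 3 = 1$)
$j{\left(u,h \right)} = \left(-4 + u\right)^{2}$
$J = 8$ ($J = 1 \left(6 + 2\right) = 1 \cdot 8 = 8$)
$j{\left(3,3 \right)} 4 J = \left(-4 + 3\right)^{2} \cdot 4 \cdot 8 = \left(-1\right)^{2} \cdot 4 \cdot 8 = 1 \cdot 4 \cdot 8 = 4 \cdot 8 = 32$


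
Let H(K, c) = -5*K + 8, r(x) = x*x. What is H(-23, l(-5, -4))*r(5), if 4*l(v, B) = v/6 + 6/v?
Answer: 3075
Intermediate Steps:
r(x) = x**2
l(v, B) = v/24 + 3/(2*v) (l(v, B) = (v/6 + 6/v)/4 = (6/v + v/6)/4 = v/24 + 3/(2*v))
H(K, c) = 8 - 5*K
H(-23, l(-5, -4))*r(5) = (8 - 5*(-23))*5**2 = (8 + 115)*25 = 123*25 = 3075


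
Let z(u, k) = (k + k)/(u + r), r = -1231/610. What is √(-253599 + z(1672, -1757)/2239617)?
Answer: I*√2993227255723151906870056811/108641581053 ≈ 503.59*I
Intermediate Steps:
r = -1231/610 (r = -1231*1/610 = -1231/610 ≈ -2.0180)
z(u, k) = 2*k/(-1231/610 + u) (z(u, k) = (k + k)/(u - 1231/610) = (2*k)/(-1231/610 + u) = 2*k/(-1231/610 + u))
√(-253599 + z(1672, -1757)/2239617) = √(-253599 + (1220*(-1757)/(-1231 + 610*1672))/2239617) = √(-253599 + (1220*(-1757)/(-1231 + 1019920))*(1/2239617)) = √(-253599 + (1220*(-1757)/1018689)*(1/2239617)) = √(-253599 + (1220*(-1757)*(1/1018689))*(1/2239617)) = √(-253599 - 306220/145527*1/2239617) = √(-253599 - 306220/325924743159) = √(-82654188940685461/325924743159) = I*√2993227255723151906870056811/108641581053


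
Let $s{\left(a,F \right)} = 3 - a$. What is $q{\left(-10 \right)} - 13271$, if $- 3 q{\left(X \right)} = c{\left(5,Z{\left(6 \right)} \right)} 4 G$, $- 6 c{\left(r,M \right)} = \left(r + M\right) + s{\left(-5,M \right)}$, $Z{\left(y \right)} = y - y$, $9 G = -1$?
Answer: $- \frac{1074977}{81} \approx -13271.0$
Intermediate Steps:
$G = - \frac{1}{9}$ ($G = \frac{1}{9} \left(-1\right) = - \frac{1}{9} \approx -0.11111$)
$Z{\left(y \right)} = 0$
$c{\left(r,M \right)} = - \frac{4}{3} - \frac{M}{6} - \frac{r}{6}$ ($c{\left(r,M \right)} = - \frac{\left(r + M\right) + \left(3 - -5\right)}{6} = - \frac{\left(M + r\right) + \left(3 + 5\right)}{6} = - \frac{\left(M + r\right) + 8}{6} = - \frac{8 + M + r}{6} = - \frac{4}{3} - \frac{M}{6} - \frac{r}{6}$)
$q{\left(X \right)} = - \frac{26}{81}$ ($q{\left(X \right)} = - \frac{\left(- \frac{4}{3} - 0 - \frac{5}{6}\right) 4 \left(- \frac{1}{9}\right)}{3} = - \frac{\left(- \frac{4}{3} + 0 - \frac{5}{6}\right) 4 \left(- \frac{1}{9}\right)}{3} = - \frac{\left(- \frac{13}{6}\right) 4 \left(- \frac{1}{9}\right)}{3} = - \frac{\left(- \frac{26}{3}\right) \left(- \frac{1}{9}\right)}{3} = \left(- \frac{1}{3}\right) \frac{26}{27} = - \frac{26}{81}$)
$q{\left(-10 \right)} - 13271 = - \frac{26}{81} - 13271 = - \frac{1074977}{81}$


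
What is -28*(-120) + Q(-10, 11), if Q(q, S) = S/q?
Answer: 33589/10 ≈ 3358.9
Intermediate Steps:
Q(q, S) = S/q
-28*(-120) + Q(-10, 11) = -28*(-120) + 11/(-10) = 3360 + 11*(-1/10) = 3360 - 11/10 = 33589/10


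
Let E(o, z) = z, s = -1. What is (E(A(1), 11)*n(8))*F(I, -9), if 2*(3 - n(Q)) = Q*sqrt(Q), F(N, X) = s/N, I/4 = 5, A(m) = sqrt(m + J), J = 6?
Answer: -33/20 + 22*sqrt(2)/5 ≈ 4.5725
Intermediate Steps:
A(m) = sqrt(6 + m) (A(m) = sqrt(m + 6) = sqrt(6 + m))
I = 20 (I = 4*5 = 20)
F(N, X) = -1/N
n(Q) = 3 - Q**(3/2)/2 (n(Q) = 3 - Q*sqrt(Q)/2 = 3 - Q**(3/2)/2)
(E(A(1), 11)*n(8))*F(I, -9) = (11*(3 - 8*sqrt(2)))*(-1/20) = (33 - 88*sqrt(2))*(-1/20) = -33/20 + 22*sqrt(2)/5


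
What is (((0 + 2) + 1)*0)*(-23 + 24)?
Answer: 0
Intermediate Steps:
(((0 + 2) + 1)*0)*(-23 + 24) = ((2 + 1)*0)*1 = (3*0)*1 = 0*1 = 0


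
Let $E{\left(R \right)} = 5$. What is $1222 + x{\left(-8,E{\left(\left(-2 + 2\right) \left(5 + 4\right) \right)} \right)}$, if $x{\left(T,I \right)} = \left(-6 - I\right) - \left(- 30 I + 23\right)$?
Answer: $1338$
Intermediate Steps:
$x{\left(T,I \right)} = -29 + 29 I$ ($x{\left(T,I \right)} = \left(-6 - I\right) - \left(23 - 30 I\right) = \left(-6 - I\right) + \left(-23 + 30 I\right) = -29 + 29 I$)
$1222 + x{\left(-8,E{\left(\left(-2 + 2\right) \left(5 + 4\right) \right)} \right)} = 1222 + \left(-29 + 29 \cdot 5\right) = 1222 + \left(-29 + 145\right) = 1222 + 116 = 1338$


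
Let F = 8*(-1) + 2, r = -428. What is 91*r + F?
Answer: -38954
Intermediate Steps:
F = -6 (F = -8 + 2 = -6)
91*r + F = 91*(-428) - 6 = -38948 - 6 = -38954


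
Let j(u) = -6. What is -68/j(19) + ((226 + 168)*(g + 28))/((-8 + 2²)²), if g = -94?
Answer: -19367/12 ≈ -1613.9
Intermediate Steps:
-68/j(19) + ((226 + 168)*(g + 28))/((-8 + 2²)²) = -68/(-6) + ((226 + 168)*(-94 + 28))/((-8 + 2²)²) = -68*(-⅙) + (394*(-66))/((-8 + 4)²) = 34/3 - 26004/((-4)²) = 34/3 - 26004/16 = 34/3 - 26004*1/16 = 34/3 - 6501/4 = -19367/12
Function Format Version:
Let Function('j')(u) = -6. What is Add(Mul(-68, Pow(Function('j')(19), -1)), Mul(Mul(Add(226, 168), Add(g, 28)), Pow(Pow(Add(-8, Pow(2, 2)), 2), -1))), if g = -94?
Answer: Rational(-19367, 12) ≈ -1613.9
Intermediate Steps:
Add(Mul(-68, Pow(Function('j')(19), -1)), Mul(Mul(Add(226, 168), Add(g, 28)), Pow(Pow(Add(-8, Pow(2, 2)), 2), -1))) = Add(Mul(-68, Pow(-6, -1)), Mul(Mul(Add(226, 168), Add(-94, 28)), Pow(Pow(Add(-8, Pow(2, 2)), 2), -1))) = Add(Mul(-68, Rational(-1, 6)), Mul(Mul(394, -66), Pow(Pow(Add(-8, 4), 2), -1))) = Add(Rational(34, 3), Mul(-26004, Pow(Pow(-4, 2), -1))) = Add(Rational(34, 3), Mul(-26004, Pow(16, -1))) = Add(Rational(34, 3), Mul(-26004, Rational(1, 16))) = Add(Rational(34, 3), Rational(-6501, 4)) = Rational(-19367, 12)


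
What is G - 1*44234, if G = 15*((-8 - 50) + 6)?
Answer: -45014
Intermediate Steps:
G = -780 (G = 15*(-58 + 6) = 15*(-52) = -780)
G - 1*44234 = -780 - 1*44234 = -780 - 44234 = -45014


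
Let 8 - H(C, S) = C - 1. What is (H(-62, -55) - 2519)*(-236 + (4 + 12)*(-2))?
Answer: 656064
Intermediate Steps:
H(C, S) = 9 - C (H(C, S) = 8 - (C - 1) = 8 - (-1 + C) = 8 + (1 - C) = 9 - C)
(H(-62, -55) - 2519)*(-236 + (4 + 12)*(-2)) = ((9 - 1*(-62)) - 2519)*(-236 + (4 + 12)*(-2)) = ((9 + 62) - 2519)*(-236 + 16*(-2)) = (71 - 2519)*(-236 - 32) = -2448*(-268) = 656064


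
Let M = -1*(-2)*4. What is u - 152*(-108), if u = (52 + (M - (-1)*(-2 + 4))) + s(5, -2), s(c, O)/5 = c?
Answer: 16503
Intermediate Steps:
s(c, O) = 5*c
M = 8 (M = 2*4 = 8)
u = 87 (u = (52 + (8 - (-1)*(-2 + 4))) + 5*5 = (52 + (8 - (-1)*2)) + 25 = (52 + (8 - 1*(-2))) + 25 = (52 + (8 + 2)) + 25 = (52 + 10) + 25 = 62 + 25 = 87)
u - 152*(-108) = 87 - 152*(-108) = 87 + 16416 = 16503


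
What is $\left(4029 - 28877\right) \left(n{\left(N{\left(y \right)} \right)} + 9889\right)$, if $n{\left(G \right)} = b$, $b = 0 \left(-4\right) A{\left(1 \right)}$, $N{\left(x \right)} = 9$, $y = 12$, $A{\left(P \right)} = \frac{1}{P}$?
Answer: $-245721872$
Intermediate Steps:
$b = 0$ ($b = \frac{0 \left(-4\right)}{1} = 0 \cdot 1 = 0$)
$n{\left(G \right)} = 0$
$\left(4029 - 28877\right) \left(n{\left(N{\left(y \right)} \right)} + 9889\right) = \left(4029 - 28877\right) \left(0 + 9889\right) = \left(-24848\right) 9889 = -245721872$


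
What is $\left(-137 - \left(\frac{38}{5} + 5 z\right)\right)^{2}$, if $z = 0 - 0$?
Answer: $\frac{522729}{25} \approx 20909.0$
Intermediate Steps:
$z = 0$ ($z = 0 + 0 = 0$)
$\left(-137 - \left(\frac{38}{5} + 5 z\right)\right)^{2} = \left(-137 + \left(\frac{190}{-25} - 0\right)\right)^{2} = \left(-137 + \left(190 \left(- \frac{1}{25}\right) + 0\right)\right)^{2} = \left(-137 + \left(- \frac{38}{5} + 0\right)\right)^{2} = \left(-137 - \frac{38}{5}\right)^{2} = \left(- \frac{723}{5}\right)^{2} = \frac{522729}{25}$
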